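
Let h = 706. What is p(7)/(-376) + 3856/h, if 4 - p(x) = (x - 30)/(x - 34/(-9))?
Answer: 70107981/12874616 ≈ 5.4454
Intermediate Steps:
p(x) = 4 - (-30 + x)/(34/9 + x) (p(x) = 4 - (x - 30)/(x - 34/(-9)) = 4 - (-30 + x)/(x - 34*(-⅑)) = 4 - (-30 + x)/(x + 34/9) = 4 - (-30 + x)/(34/9 + x))
p(7)/(-376) + 3856/h = ((406 + 27*7)/(34 + 9*7))/(-376) + 3856/706 = ((406 + 189)/(34 + 63))*(-1/376) + 3856*(1/706) = (595/97)*(-1/376) + 1928/353 = -595/36472 + 1928/353 = 70107981/12874616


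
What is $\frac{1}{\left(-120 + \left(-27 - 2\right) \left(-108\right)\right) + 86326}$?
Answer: $\frac{1}{89338} \approx 1.1193 \cdot 10^{-5}$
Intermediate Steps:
$\frac{1}{\left(-120 + \left(-27 - 2\right) \left(-108\right)\right) + 86326} = \frac{1}{\left(-120 - -3132\right) + 86326} = \frac{1}{\left(-120 + 3132\right) + 86326} = \frac{1}{3012 + 86326} = \frac{1}{89338}$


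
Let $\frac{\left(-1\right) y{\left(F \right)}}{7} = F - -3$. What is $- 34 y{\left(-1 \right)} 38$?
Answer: $18088$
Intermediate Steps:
$y{\left(F \right)} = -21 - 7 F$ ($y{\left(F \right)} = - 7 \left(F - -3\right) = - 7 \left(F + 3\right) = - 7 \left(3 + F\right) = -21 - 7 F$)
$- 34 y{\left(-1 \right)} 38 = - 34 \left(-21 - -7\right) 38 = - 34 \left(-21 + 7\right) 38 = \left(-34\right) \left(-14\right) 38 = 476 \cdot 38 = 18088$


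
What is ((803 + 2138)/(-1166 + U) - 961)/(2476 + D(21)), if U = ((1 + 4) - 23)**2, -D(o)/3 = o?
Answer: -812103/2031746 ≈ -0.39971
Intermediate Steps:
D(o) = -3*o
U = 324 (U = (5 - 23)**2 = (-18)**2 = 324)
((803 + 2138)/(-1166 + U) - 961)/(2476 + D(21)) = ((803 + 2138)/(-1166 + 324) - 961)/(2476 - 3*21) = (2941/(-842) - 961)/(2476 - 63) = (2941*(-1/842) - 961)/2413 = (-2941/842 - 961)*(1/2413) = -812103/842*1/2413 = -812103/2031746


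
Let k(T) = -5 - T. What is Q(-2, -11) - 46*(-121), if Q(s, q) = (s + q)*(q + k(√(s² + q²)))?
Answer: 5774 + 65*√5 ≈ 5919.3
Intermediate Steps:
Q(s, q) = (q + s)*(-5 + q - √(q² + s²)) (Q(s, q) = (s + q)*(q + (-5 - √(s² + q²))) = (q + s)*(q + (-5 - √(q² + s²))) = (q + s)*(-5 + q - √(q² + s²)))
Q(-2, -11) - 46*(-121) = ((-11)² - 11*(-2) - 1*(-11)*(5 + √((-11)² + (-2)²)) - 1*(-2)*(5 + √((-11)² + (-2)²))) - 46*(-121) = (121 + 22 - 1*(-11)*(5 + √(121 + 4)) - 1*(-2)*(5 + √(121 + 4))) + 5566 = (121 + 22 - 1*(-11)*(5 + √125) - 1*(-2)*(5 + √125)) + 5566 = (121 + 22 - 1*(-11)*(5 + 5*√5) - 1*(-2)*(5 + 5*√5)) + 5566 = (121 + 22 + (55 + 55*√5) + (10 + 10*√5)) + 5566 = (208 + 65*√5) + 5566 = 5774 + 65*√5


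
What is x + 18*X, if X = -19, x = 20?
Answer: -322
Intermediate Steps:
x + 18*X = 20 + 18*(-19) = 20 - 342 = -322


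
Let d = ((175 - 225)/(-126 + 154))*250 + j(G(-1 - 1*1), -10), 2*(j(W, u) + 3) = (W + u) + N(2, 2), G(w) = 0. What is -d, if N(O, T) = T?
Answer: 3174/7 ≈ 453.43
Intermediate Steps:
j(W, u) = -2 + W/2 + u/2 (j(W, u) = -3 + ((W + u) + 2)/2 = -3 + (2 + W + u)/2 = -3 + (1 + W/2 + u/2) = -2 + W/2 + u/2)
d = -3174/7 (d = ((175 - 225)/(-126 + 154))*250 + (-2 + (1/2)*0 + (1/2)*(-10)) = -50/28*250 + (-2 + 0 - 5) = -50*1/28*250 - 7 = -25/14*250 - 7 = -3125/7 - 7 = -3174/7 ≈ -453.43)
-d = -1*(-3174/7) = 3174/7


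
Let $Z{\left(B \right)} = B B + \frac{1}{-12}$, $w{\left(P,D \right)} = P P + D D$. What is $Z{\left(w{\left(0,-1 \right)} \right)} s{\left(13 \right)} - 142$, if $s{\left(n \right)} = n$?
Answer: $- \frac{1561}{12} \approx -130.08$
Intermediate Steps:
$w{\left(P,D \right)} = D^{2} + P^{2}$ ($w{\left(P,D \right)} = P^{2} + D^{2} = D^{2} + P^{2}$)
$Z{\left(B \right)} = - \frac{1}{12} + B^{2}$ ($Z{\left(B \right)} = B^{2} - \frac{1}{12} = - \frac{1}{12} + B^{2}$)
$Z{\left(w{\left(0,-1 \right)} \right)} s{\left(13 \right)} - 142 = \left(- \frac{1}{12} + \left(\left(-1\right)^{2} + 0^{2}\right)^{2}\right) 13 - 142 = \left(- \frac{1}{12} + \left(1 + 0\right)^{2}\right) 13 - 142 = \left(- \frac{1}{12} + 1^{2}\right) 13 - 142 = \left(- \frac{1}{12} + 1\right) 13 - 142 = \frac{11}{12} \cdot 13 - 142 = \frac{143}{12} - 142 = - \frac{1561}{12}$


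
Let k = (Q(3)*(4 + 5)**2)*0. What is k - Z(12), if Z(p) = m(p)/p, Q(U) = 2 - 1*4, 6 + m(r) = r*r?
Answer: -23/2 ≈ -11.500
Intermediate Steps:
m(r) = -6 + r**2 (m(r) = -6 + r*r = -6 + r**2)
Q(U) = -2 (Q(U) = 2 - 4 = -2)
Z(p) = (-6 + p**2)/p
k = 0 (k = -2*(4 + 5)**2*0 = -2*9**2*0 = -2*81*0 = -162*0 = 0)
k - Z(12) = 0 - (12 - 6/12) = 0 - (12 - 6*1/12) = 0 - (12 - 1/2) = 0 - 1*23/2 = 0 - 23/2 = -23/2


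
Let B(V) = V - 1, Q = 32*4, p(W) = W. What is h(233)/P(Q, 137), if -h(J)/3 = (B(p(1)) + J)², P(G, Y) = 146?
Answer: -162867/146 ≈ -1115.5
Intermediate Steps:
Q = 128
B(V) = -1 + V
h(J) = -3*J² (h(J) = -3*((-1 + 1) + J)² = -3*(0 + J)² = -3*J²)
h(233)/P(Q, 137) = -3*233²/146 = -3*54289*(1/146) = -162867*1/146 = -162867/146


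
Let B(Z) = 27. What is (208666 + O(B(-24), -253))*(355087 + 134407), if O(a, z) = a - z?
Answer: 102277813324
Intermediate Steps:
(208666 + O(B(-24), -253))*(355087 + 134407) = (208666 + (27 - 1*(-253)))*(355087 + 134407) = (208666 + (27 + 253))*489494 = (208666 + 280)*489494 = 208946*489494 = 102277813324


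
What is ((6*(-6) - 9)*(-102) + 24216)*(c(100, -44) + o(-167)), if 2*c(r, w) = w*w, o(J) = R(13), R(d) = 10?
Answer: 28172268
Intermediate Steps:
o(J) = 10
c(r, w) = w²/2 (c(r, w) = (w*w)/2 = w²/2)
((6*(-6) - 9)*(-102) + 24216)*(c(100, -44) + o(-167)) = ((6*(-6) - 9)*(-102) + 24216)*((½)*(-44)² + 10) = ((-36 - 9)*(-102) + 24216)*((½)*1936 + 10) = (-45*(-102) + 24216)*(968 + 10) = (4590 + 24216)*978 = 28806*978 = 28172268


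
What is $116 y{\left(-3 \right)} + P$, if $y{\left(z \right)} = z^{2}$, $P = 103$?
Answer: $1147$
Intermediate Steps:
$116 y{\left(-3 \right)} + P = 116 \left(-3\right)^{2} + 103 = 116 \cdot 9 + 103 = 1044 + 103 = 1147$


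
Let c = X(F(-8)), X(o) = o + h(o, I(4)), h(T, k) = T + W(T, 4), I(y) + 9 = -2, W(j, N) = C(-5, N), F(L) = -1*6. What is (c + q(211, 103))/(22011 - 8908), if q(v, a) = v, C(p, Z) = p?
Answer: 194/13103 ≈ 0.014806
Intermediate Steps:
F(L) = -6
W(j, N) = -5
I(y) = -11 (I(y) = -9 - 2 = -11)
h(T, k) = -5 + T (h(T, k) = T - 5 = -5 + T)
X(o) = -5 + 2*o (X(o) = o + (-5 + o) = -5 + 2*o)
c = -17 (c = -5 + 2*(-6) = -5 - 12 = -17)
(c + q(211, 103))/(22011 - 8908) = (-17 + 211)/(22011 - 8908) = 194/13103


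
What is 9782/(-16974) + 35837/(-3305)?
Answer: -320313374/28049535 ≈ -11.420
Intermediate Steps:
9782/(-16974) + 35837/(-3305) = 9782*(-1/16974) + 35837*(-1/3305) = -4891/8487 - 35837/3305 = -320313374/28049535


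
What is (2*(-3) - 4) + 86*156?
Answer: 13406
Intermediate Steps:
(2*(-3) - 4) + 86*156 = (-6 - 4) + 13416 = -10 + 13416 = 13406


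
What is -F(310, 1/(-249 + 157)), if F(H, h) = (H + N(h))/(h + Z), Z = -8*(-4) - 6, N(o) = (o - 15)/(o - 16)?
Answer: -42137012/3521943 ≈ -11.964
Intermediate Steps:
N(o) = (-15 + o)/(-16 + o)
Z = 26 (Z = 32 - 6 = 26)
F(H, h) = (H + (-15 + h)/(-16 + h))/(26 + h) (F(H, h) = (H + (-15 + h)/(-16 + h))/(h + 26) = (H + (-15 + h)/(-16 + h))/(26 + h))
-F(310, 1/(-249 + 157)) = -(-15 + 1/(-249 + 157) + 310*(-16 + 1/(-249 + 157)))/((-16 + 1/(-249 + 157))*(26 + 1/(-249 + 157))) = -(-15 + 1/(-92) + 310*(-16 + 1/(-92)))/((-16 + 1/(-92))*(26 + 1/(-92))) = -(-15 - 1/92 + 310*(-16 - 1/92))/((-16 - 1/92)*(26 - 1/92)) = -(-15 - 1/92 + 310*(-1473/92))/((-1473/92)*2391/92) = -(-92)*92*(-15 - 1/92 - 228315/46)/(1473*2391) = -(-92)*92*(-458011)/(1473*2391*92) = -1*42137012/3521943 = -42137012/3521943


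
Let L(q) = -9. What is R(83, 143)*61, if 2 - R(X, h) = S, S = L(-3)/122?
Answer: 253/2 ≈ 126.50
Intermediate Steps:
S = -9/122 ≈ -0.073771
R(X, h) = 253/122 (R(X, h) = 2 - 1*(-9/122) = 2 + 9/122 = 253/122)
R(83, 143)*61 = (253/122)*61 = 253/2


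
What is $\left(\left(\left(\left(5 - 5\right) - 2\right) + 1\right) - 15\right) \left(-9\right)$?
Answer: $144$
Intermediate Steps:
$\left(\left(\left(\left(5 - 5\right) - 2\right) + 1\right) - 15\right) \left(-9\right) = \left(\left(\left(0 - 2\right) + 1\right) - 15\right) \left(-9\right) = \left(\left(-2 + 1\right) - 15\right) \left(-9\right) = \left(-1 - 15\right) \left(-9\right) = \left(-16\right) \left(-9\right) = 144$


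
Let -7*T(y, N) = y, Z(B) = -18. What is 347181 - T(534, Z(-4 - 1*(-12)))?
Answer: 2430801/7 ≈ 3.4726e+5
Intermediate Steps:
T(y, N) = -y/7
347181 - T(534, Z(-4 - 1*(-12))) = 347181 - (-1)*534/7 = 347181 - 1*(-534/7) = 347181 + 534/7 = 2430801/7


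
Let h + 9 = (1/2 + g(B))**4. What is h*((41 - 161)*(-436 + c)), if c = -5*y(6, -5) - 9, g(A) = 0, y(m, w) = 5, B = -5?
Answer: -504075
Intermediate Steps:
c = -34 (c = -5*5 - 9 = -25 - 9 = -34)
h = -143/16 (h = -9 + (1/2 + 0)**4 = -9 + (1/2)**4 = -9 + 1/16 = -143/16 ≈ -8.9375)
h*((41 - 161)*(-436 + c)) = -143*(41 - 161)*(-436 - 34)/16 = -(-2145)*(-470)/2 = -143/16*56400 = -504075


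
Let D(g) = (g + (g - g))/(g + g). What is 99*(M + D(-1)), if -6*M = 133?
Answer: -2145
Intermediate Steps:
D(g) = ½ (D(g) = (g + 0)/((2*g)) = g*(1/(2*g)) = ½)
M = -133/6 (M = -⅙*133 = -133/6 ≈ -22.167)
99*(M + D(-1)) = 99*(-133/6 + ½) = 99*(-65/3) = -2145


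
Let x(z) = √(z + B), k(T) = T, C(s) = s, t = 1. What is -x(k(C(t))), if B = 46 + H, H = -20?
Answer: -3*√3 ≈ -5.1962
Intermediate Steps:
B = 26 (B = 46 - 20 = 26)
x(z) = √(26 + z) (x(z) = √(z + 26) = √(26 + z))
-x(k(C(t))) = -√(26 + 1) = -√27 = -3*√3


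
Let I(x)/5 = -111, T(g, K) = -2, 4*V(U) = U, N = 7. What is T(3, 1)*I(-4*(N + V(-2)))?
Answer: 1110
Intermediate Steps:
V(U) = U/4
I(x) = -555 (I(x) = 5*(-111) = -555)
T(3, 1)*I(-4*(N + V(-2))) = -2*(-555) = 1110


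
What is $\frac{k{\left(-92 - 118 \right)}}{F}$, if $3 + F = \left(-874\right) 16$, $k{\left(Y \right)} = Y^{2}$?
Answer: $- \frac{44100}{13987} \approx -3.1529$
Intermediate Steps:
$F = -13987$ ($F = -3 - 13984 = -13987$)
$\frac{k{\left(-92 - 118 \right)}}{F} = \frac{\left(-92 - 118\right)^{2}}{-13987} = \left(-92 - 118\right)^{2} \left(- \frac{1}{13987}\right) = \left(-210\right)^{2} \left(- \frac{1}{13987}\right) = 44100 \left(- \frac{1}{13987}\right) = - \frac{44100}{13987}$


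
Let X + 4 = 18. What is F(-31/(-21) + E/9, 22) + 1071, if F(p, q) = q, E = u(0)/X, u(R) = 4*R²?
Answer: 1093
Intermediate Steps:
X = 14 (X = -4 + 18 = 14)
E = 0 (E = (4*0²)/14 = (4*0)*(1/14) = 0*(1/14) = 0)
F(-31/(-21) + E/9, 22) + 1071 = 22 + 1071 = 1093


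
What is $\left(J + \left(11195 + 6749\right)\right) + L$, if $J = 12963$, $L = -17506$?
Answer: $13401$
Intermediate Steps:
$\left(J + \left(11195 + 6749\right)\right) + L = \left(12963 + \left(11195 + 6749\right)\right) - 17506 = \left(12963 + 17944\right) - 17506 = 30907 - 17506 = 13401$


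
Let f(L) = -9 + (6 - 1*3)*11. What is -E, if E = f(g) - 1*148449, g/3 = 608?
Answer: 148425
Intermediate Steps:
g = 1824 (g = 3*608 = 1824)
f(L) = 24 (f(L) = -9 + (6 - 3)*11 = -9 + 3*11 = -9 + 33 = 24)
E = -148425 (E = 24 - 1*148449 = 24 - 148449 = -148425)
-E = -1*(-148425) = 148425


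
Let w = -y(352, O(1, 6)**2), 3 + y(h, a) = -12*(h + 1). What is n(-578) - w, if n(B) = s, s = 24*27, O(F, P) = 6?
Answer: -3591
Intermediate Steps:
y(h, a) = -15 - 12*h (y(h, a) = -3 - 12*(h + 1) = -3 - 12*(1 + h) = -3 + (-12 - 12*h) = -15 - 12*h)
s = 648
n(B) = 648
w = 4239 (w = -(-15 - 12*352) = -(-15 - 4224) = -1*(-4239) = 4239)
n(-578) - w = 648 - 1*4239 = 648 - 4239 = -3591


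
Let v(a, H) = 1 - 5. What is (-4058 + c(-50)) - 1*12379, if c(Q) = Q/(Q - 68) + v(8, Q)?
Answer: -969994/59 ≈ -16441.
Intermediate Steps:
v(a, H) = -4
c(Q) = -4 + Q/(-68 + Q) (c(Q) = Q/(Q - 68) - 4 = Q/(-68 + Q) - 4 = -4 + Q/(-68 + Q))
(-4058 + c(-50)) - 1*12379 = (-4058 + (272 - 3*(-50))/(-68 - 50)) - 1*12379 = (-4058 + (272 + 150)/(-118)) - 12379 = (-4058 - 1/118*422) - 12379 = (-4058 - 211/59) - 12379 = -239633/59 - 12379 = -969994/59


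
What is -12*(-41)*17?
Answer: 8364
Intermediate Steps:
-12*(-41)*17 = 492*17 = 8364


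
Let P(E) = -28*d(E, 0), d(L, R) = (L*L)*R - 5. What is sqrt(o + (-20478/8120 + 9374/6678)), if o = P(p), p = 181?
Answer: sqrt(14468770820315)/322770 ≈ 11.785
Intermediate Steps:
d(L, R) = -5 + R*L**2 (d(L, R) = L**2*R - 5 = R*L**2 - 5 = -5 + R*L**2)
P(E) = 140 (P(E) = -28*(-5 + 0*E**2) = -28*(-5 + 0) = -28*(-5) = 140)
o = 140
sqrt(o + (-20478/8120 + 9374/6678)) = sqrt(140 + (-20478/8120 + 9374/6678)) = sqrt(140 + (-20478*1/8120 + 9374*(1/6678))) = sqrt(140 + (-10239/4060 + 4687/3339)) = sqrt(140 - 2165543/1936620) = sqrt(268961257/1936620) = sqrt(14468770820315)/322770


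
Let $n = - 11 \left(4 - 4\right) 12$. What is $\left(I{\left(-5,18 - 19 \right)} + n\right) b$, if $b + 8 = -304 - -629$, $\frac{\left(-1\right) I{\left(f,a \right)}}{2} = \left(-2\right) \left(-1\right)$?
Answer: $-1268$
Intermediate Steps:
$I{\left(f,a \right)} = -4$ ($I{\left(f,a \right)} = - 2 \left(\left(-2\right) \left(-1\right)\right) = \left(-2\right) 2 = -4$)
$b = 317$ ($b = -8 - -325 = -8 + \left(-304 + 629\right) = -8 + 325 = 317$)
$n = 0$ ($n = - 11 \left(4 - 4\right) 12 = \left(-11\right) 0 \cdot 12 = 0 \cdot 12 = 0$)
$\left(I{\left(-5,18 - 19 \right)} + n\right) b = \left(-4 + 0\right) 317 = \left(-4\right) 317 = -1268$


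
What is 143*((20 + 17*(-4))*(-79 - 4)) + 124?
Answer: 569836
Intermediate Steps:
143*((20 + 17*(-4))*(-79 - 4)) + 124 = 143*((20 - 68)*(-83)) + 124 = 143*(-48*(-83)) + 124 = 143*3984 + 124 = 569712 + 124 = 569836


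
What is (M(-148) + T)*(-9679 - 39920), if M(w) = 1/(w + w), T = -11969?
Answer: 175720577175/296 ≈ 5.9365e+8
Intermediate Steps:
M(w) = 1/(2*w)
(M(-148) + T)*(-9679 - 39920) = ((½)/(-148) - 11969)*(-9679 - 39920) = ((½)*(-1/148) - 11969)*(-49599) = (-1/296 - 11969)*(-49599) = -3542825/296*(-49599) = 175720577175/296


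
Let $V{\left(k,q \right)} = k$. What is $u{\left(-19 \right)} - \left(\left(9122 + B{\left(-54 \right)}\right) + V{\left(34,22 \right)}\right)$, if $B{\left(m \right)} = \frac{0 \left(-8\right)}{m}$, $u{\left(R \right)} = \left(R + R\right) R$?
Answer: $-8434$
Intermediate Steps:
$u{\left(R \right)} = 2 R^{2}$ ($u{\left(R \right)} = 2 R R = 2 R^{2}$)
$B{\left(m \right)} = 0$ ($B{\left(m \right)} = \frac{0}{m} = 0$)
$u{\left(-19 \right)} - \left(\left(9122 + B{\left(-54 \right)}\right) + V{\left(34,22 \right)}\right) = 2 \left(-19\right)^{2} - \left(\left(9122 + 0\right) + 34\right) = 2 \cdot 361 - \left(9122 + 34\right) = 722 - 9156 = -8434$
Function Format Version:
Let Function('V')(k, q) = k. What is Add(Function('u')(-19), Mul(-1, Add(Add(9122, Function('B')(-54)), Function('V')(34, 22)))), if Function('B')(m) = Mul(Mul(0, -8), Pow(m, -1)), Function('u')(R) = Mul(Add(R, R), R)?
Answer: -8434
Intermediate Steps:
Function('u')(R) = Mul(2, Pow(R, 2)) (Function('u')(R) = Mul(Mul(2, R), R) = Mul(2, Pow(R, 2)))
Function('B')(m) = 0 (Function('B')(m) = Mul(0, Pow(m, -1)) = 0)
Add(Function('u')(-19), Mul(-1, Add(Add(9122, Function('B')(-54)), Function('V')(34, 22)))) = Add(Mul(2, Pow(-19, 2)), Mul(-1, Add(Add(9122, 0), 34))) = Add(Mul(2, 361), Mul(-1, Add(9122, 34))) = Add(722, Mul(-1, 9156)) = Add(722, -9156) = -8434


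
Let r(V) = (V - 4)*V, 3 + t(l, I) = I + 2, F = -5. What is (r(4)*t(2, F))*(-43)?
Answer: 0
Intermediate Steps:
t(l, I) = -1 + I (t(l, I) = -3 + (I + 2) = -3 + (2 + I) = -1 + I)
r(V) = V*(-4 + V) (r(V) = (-4 + V)*V = V*(-4 + V))
(r(4)*t(2, F))*(-43) = ((4*(-4 + 4))*(-1 - 5))*(-43) = ((4*0)*(-6))*(-43) = (0*(-6))*(-43) = 0*(-43) = 0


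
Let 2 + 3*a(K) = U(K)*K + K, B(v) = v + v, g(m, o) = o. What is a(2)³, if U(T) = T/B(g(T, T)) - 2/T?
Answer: -1/27 ≈ -0.037037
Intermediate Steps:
B(v) = 2*v
U(T) = ½ - 2/T (U(T) = T/((2*T)) - 2/T = T*(1/(2*T)) - 2/T = ½ - 2/T)
a(K) = -4/3 + K/2 (a(K) = -⅔ + (((-4 + K)/(2*K))*K + K)/3 = -⅔ + ((-2 + K/2) + K)/3 = -⅔ + (-2 + 3*K/2)/3 = -⅔ + (-⅔ + K/2) = -4/3 + K/2)
a(2)³ = (-4/3 + (½)*2)³ = (-4/3 + 1)³ = (-⅓)³ = -1/27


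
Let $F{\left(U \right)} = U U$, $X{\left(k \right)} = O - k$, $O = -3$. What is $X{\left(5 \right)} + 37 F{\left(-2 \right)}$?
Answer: $140$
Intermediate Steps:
$X{\left(k \right)} = -3 - k$
$F{\left(U \right)} = U^{2}$
$X{\left(5 \right)} + 37 F{\left(-2 \right)} = \left(-3 - 5\right) + 37 \left(-2\right)^{2} = \left(-3 - 5\right) + 37 \cdot 4 = -8 + 148 = 140$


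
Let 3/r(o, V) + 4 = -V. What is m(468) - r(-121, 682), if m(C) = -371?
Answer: -254503/686 ≈ -371.00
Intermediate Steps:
r(o, V) = 3/(-4 - V)
m(468) - r(-121, 682) = -371 - (-3)/(4 + 682) = -371 - (-3)/686 = -371 - 1*(-3/686) = -371 + 3/686 = -254503/686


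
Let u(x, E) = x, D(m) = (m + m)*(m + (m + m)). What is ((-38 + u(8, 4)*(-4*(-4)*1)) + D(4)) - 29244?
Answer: -29058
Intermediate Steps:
D(m) = 6*m**2 (D(m) = (2*m)*(m + 2*m) = (2*m)*(3*m) = 6*m**2)
((-38 + u(8, 4)*(-4*(-4)*1)) + D(4)) - 29244 = ((-38 + 8*(-4*(-4)*1)) + 6*4**2) - 29244 = ((-38 + 8*(16*1)) + 6*16) - 29244 = ((-38 + 8*16) + 96) - 29244 = ((-38 + 128) + 96) - 29244 = (90 + 96) - 29244 = 186 - 29244 = -29058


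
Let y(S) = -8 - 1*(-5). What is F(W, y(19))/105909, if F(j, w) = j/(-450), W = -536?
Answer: 268/23829525 ≈ 1.1247e-5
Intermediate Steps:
y(S) = -3 (y(S) = -8 + 5 = -3)
F(j, w) = -j/450 (F(j, w) = j*(-1/450) = -j/450)
F(W, y(19))/105909 = -1/450*(-536)/105909 = (268/225)*(1/105909) = 268/23829525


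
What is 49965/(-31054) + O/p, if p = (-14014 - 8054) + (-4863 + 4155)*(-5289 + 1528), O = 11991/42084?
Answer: -132207453083683/82168928717760 ≈ -1.6090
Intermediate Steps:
O = 571/2004 (O = 11991*(1/42084) = 571/2004 ≈ 0.28493)
p = 2640720 (p = -22068 - 708*(-3761) = -22068 + 2662788 = 2640720)
49965/(-31054) + O/p = 49965/(-31054) + (571/2004)/2640720 = 49965*(-1/31054) + (571/2004)*(1/2640720) = -49965/31054 + 571/5292002880 = -132207453083683/82168928717760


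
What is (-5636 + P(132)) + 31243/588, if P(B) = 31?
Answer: -3264497/588 ≈ -5551.9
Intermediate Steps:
(-5636 + P(132)) + 31243/588 = (-5636 + 31) + 31243/588 = -5605 + 31243*(1/588) = -5605 + 31243/588 = -3264497/588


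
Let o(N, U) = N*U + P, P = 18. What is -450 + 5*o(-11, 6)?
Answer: -690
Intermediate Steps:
o(N, U) = 18 + N*U (o(N, U) = N*U + 18 = 18 + N*U)
-450 + 5*o(-11, 6) = -450 + 5*(18 - 11*6) = -450 + 5*(18 - 66) = -450 + 5*(-48) = -450 - 240 = -690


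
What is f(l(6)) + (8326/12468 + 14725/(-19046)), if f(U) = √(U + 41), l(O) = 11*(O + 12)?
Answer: -3126788/29683191 + √239 ≈ 15.354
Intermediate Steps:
l(O) = 132 + 11*O (l(O) = 11*(12 + O) = 132 + 11*O)
f(U) = √(41 + U)
f(l(6)) + (8326/12468 + 14725/(-19046)) = √(41 + (132 + 11*6)) + (8326/12468 + 14725/(-19046)) = √(41 + (132 + 66)) + (8326*(1/12468) + 14725*(-1/19046)) = √(41 + 198) + (4163/6234 - 14725/19046) = √239 - 3126788/29683191 = -3126788/29683191 + √239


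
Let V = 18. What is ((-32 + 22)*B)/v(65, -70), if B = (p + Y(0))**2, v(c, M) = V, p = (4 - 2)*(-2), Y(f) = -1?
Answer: -125/9 ≈ -13.889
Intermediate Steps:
p = -4 (p = 2*(-2) = -4)
v(c, M) = 18
B = 25 (B = (-4 - 1)**2 = (-5)**2 = 25)
((-32 + 22)*B)/v(65, -70) = ((-32 + 22)*25)/18 = -10*25*(1/18) = -250*1/18 = -125/9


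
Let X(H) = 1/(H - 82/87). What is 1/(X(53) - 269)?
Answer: -4529/1218214 ≈ -0.0037177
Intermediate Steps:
X(H) = 1/(-82/87 + H) (X(H) = 1/(H - 82*1/87) = 1/(H - 82/87) = 1/(-82/87 + H))
1/(X(53) - 269) = 1/(87/(-82 + 87*53) - 269) = 1/(87/(-82 + 4611) - 269) = 1/(87/4529 - 269) = 1/(-1218214/4529) = -4529/1218214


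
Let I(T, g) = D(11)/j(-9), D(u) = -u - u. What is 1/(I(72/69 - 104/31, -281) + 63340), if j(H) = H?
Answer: 9/570082 ≈ 1.5787e-5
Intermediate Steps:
D(u) = -2*u
I(T, g) = 22/9 (I(T, g) = -2*11/(-9) = -22*(-⅑) = 22/9)
1/(I(72/69 - 104/31, -281) + 63340) = 1/(22/9 + 63340) = 1/(570082/9) = 9/570082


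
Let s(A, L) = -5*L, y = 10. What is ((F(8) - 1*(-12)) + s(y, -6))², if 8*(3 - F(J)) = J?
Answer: 1936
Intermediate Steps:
F(J) = 3 - J/8
((F(8) - 1*(-12)) + s(y, -6))² = (((3 - ⅛*8) - 1*(-12)) - 5*(-6))² = (((3 - 1) + 12) + 30)² = ((2 + 12) + 30)² = (14 + 30)² = 44² = 1936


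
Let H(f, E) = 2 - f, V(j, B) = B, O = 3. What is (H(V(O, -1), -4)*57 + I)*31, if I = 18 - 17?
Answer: 5332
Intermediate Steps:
I = 1
(H(V(O, -1), -4)*57 + I)*31 = ((2 - 1*(-1))*57 + 1)*31 = ((2 + 1)*57 + 1)*31 = (3*57 + 1)*31 = (171 + 1)*31 = 172*31 = 5332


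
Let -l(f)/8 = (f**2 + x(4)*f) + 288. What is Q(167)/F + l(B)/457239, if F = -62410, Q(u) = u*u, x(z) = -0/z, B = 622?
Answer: -206059174631/28536285990 ≈ -7.2210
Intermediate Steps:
x(z) = 0 (x(z) = -3*0 = 0)
l(f) = -2304 - 8*f**2 (l(f) = -8*((f**2 + 0*f) + 288) = -8*((f**2 + 0) + 288) = -8*(f**2 + 288) = -8*(288 + f**2) = -2304 - 8*f**2)
Q(u) = u**2
Q(167)/F + l(B)/457239 = 167**2/(-62410) + (-2304 - 8*622**2)/457239 = 27889*(-1/62410) + (-2304 - 8*386884)*(1/457239) = -27889/62410 + (-2304 - 3095072)*(1/457239) = -27889/62410 - 3097376*1/457239 = -27889/62410 - 3097376/457239 = -206059174631/28536285990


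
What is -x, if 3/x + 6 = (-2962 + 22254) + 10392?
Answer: -3/29678 ≈ -0.00010108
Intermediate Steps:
x = 3/29678 (x = 3/(-6 + ((-2962 + 22254) + 10392)) = 3/(-6 + (19292 + 10392)) = 3/(-6 + 29684) = 3/29678 ≈ 0.00010108)
-x = -1*3/29678 = -3/29678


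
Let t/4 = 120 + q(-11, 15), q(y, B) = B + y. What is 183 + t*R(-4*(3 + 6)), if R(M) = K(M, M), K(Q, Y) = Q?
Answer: -17673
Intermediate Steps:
R(M) = M
t = 496 (t = 4*(120 + (15 - 11)) = 4*(120 + 4) = 4*124 = 496)
183 + t*R(-4*(3 + 6)) = 183 + 496*(-4*(3 + 6)) = 183 + 496*(-4*9) = 183 + 496*(-36) = 183 - 17856 = -17673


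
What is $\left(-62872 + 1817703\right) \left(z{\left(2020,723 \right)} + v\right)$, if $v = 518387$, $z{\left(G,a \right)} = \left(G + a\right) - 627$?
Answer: $913394799993$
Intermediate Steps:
$z{\left(G,a \right)} = -627 + G + a$
$\left(-62872 + 1817703\right) \left(z{\left(2020,723 \right)} + v\right) = \left(-62872 + 1817703\right) \left(\left(-627 + 2020 + 723\right) + 518387\right) = 1754831 \left(2116 + 518387\right) = 1754831 \cdot 520503 = 913394799993$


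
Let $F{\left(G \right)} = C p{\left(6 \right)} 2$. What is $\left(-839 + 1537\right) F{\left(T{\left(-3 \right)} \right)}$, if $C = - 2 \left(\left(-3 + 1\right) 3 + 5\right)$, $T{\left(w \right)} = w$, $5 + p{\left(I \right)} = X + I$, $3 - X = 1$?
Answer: $8376$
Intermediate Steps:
$X = 2$ ($X = 3 - 1 = 2$)
$p{\left(I \right)} = -3 + I$ ($p{\left(I \right)} = -5 + \left(2 + I\right) = -3 + I$)
$C = 2$ ($C = - 2 \left(\left(-2\right) 3 + 5\right) = - 2 \left(-6 + 5\right) = \left(-2\right) \left(-1\right) = 2$)
$F{\left(G \right)} = 12$ ($F{\left(G \right)} = 2 \left(-3 + 6\right) 2 = 2 \cdot 3 \cdot 2 = 6 \cdot 2 = 12$)
$\left(-839 + 1537\right) F{\left(T{\left(-3 \right)} \right)} = \left(-839 + 1537\right) 12 = 698 \cdot 12 = 8376$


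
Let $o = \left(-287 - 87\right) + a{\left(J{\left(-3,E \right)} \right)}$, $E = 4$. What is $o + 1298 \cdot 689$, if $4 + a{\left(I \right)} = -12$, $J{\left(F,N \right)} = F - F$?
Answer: $893932$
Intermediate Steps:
$J{\left(F,N \right)} = 0$
$a{\left(I \right)} = -16$ ($a{\left(I \right)} = -4 - 12 = -16$)
$o = -390$ ($o = \left(-287 - 87\right) - 16 = -374 - 16 = -390$)
$o + 1298 \cdot 689 = -390 + 1298 \cdot 689 = -390 + 894322 = 893932$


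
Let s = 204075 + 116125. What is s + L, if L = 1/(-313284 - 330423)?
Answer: 206114981399/643707 ≈ 3.2020e+5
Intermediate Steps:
s = 320200
L = -1/643707 (L = 1/(-643707) = -1/643707 ≈ -1.5535e-6)
s + L = 320200 - 1/643707 = 206114981399/643707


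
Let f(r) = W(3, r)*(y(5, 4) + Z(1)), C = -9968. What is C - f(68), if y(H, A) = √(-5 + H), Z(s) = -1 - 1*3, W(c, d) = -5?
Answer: -9988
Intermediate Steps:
Z(s) = -4 (Z(s) = -1 - 3 = -4)
f(r) = 20 (f(r) = -5*(√(-5 + 5) - 4) = -5*(√0 - 4) = -5*(0 - 4) = -5*(-4) = 20)
C - f(68) = -9968 - 1*20 = -9968 - 20 = -9988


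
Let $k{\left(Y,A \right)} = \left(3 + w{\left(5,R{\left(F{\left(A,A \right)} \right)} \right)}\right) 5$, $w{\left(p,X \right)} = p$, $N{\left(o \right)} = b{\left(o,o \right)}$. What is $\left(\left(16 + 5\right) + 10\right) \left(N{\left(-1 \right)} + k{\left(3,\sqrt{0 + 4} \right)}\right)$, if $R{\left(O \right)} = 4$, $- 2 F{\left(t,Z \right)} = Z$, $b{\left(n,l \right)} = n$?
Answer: $1209$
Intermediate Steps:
$F{\left(t,Z \right)} = - \frac{Z}{2}$
$N{\left(o \right)} = o$
$k{\left(Y,A \right)} = 40$ ($k{\left(Y,A \right)} = \left(3 + 5\right) 5 = 8 \cdot 5 = 40$)
$\left(\left(16 + 5\right) + 10\right) \left(N{\left(-1 \right)} + k{\left(3,\sqrt{0 + 4} \right)}\right) = \left(\left(16 + 5\right) + 10\right) \left(-1 + 40\right) = \left(21 + 10\right) 39 = 31 \cdot 39 = 1209$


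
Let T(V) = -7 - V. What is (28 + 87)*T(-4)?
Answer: -345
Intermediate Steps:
(28 + 87)*T(-4) = (28 + 87)*(-7 - 1*(-4)) = 115*(-7 + 4) = 115*(-3) = -345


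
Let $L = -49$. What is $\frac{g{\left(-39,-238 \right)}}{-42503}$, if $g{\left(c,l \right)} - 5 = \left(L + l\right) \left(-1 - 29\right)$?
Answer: $- \frac{8615}{42503} \approx -0.20269$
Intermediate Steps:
$g{\left(c,l \right)} = 1475 - 30 l$ ($g{\left(c,l \right)} = 5 + \left(-49 + l\right) \left(-1 - 29\right) = 5 + \left(-49 + l\right) \left(-30\right) = 5 - \left(-1470 + 30 l\right) = 1475 - 30 l$)
$\frac{g{\left(-39,-238 \right)}}{-42503} = \frac{1475 - -7140}{-42503} = \left(1475 + 7140\right) \left(- \frac{1}{42503}\right) = 8615 \left(- \frac{1}{42503}\right) = - \frac{8615}{42503}$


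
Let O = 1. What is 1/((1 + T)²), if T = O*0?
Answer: 1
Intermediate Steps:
T = 0 (T = 1*0 = 0)
1/((1 + T)²) = 1/((1 + 0)²) = 1/(1²) = 1/1 = 1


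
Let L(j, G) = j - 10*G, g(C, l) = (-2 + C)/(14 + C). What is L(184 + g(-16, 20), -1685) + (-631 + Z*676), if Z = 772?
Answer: 538284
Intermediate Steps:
g(C, l) = (-2 + C)/(14 + C)
L(184 + g(-16, 20), -1685) + (-631 + Z*676) = ((184 + (-2 - 16)/(14 - 16)) - 10*(-1685)) + (-631 + 772*676) = ((184 - 18/(-2)) + 16850) + (-631 + 521872) = ((184 - ½*(-18)) + 16850) + 521241 = ((184 + 9) + 16850) + 521241 = (193 + 16850) + 521241 = 17043 + 521241 = 538284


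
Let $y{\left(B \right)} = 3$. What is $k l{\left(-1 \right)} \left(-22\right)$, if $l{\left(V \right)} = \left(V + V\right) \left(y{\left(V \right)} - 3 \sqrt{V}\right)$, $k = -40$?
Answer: $-5280 + 5280 i \approx -5280.0 + 5280.0 i$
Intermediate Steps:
$l{\left(V \right)} = 2 V \left(3 - 3 \sqrt{V}\right)$ ($l{\left(V \right)} = \left(V + V\right) \left(3 - 3 \sqrt{V}\right) = 2 V \left(3 - 3 \sqrt{V}\right)$)
$k l{\left(-1 \right)} \left(-22\right) = - 40 \left(- 6 \left(-1\right)^{\frac{3}{2}} + 6 \left(-1\right)\right) \left(-22\right) = - 40 \left(- 6 \left(- i\right) - 6\right) \left(-22\right) = - 40 \left(6 i - 6\right) \left(-22\right) = - 40 \left(-6 + 6 i\right) \left(-22\right) = \left(240 - 240 i\right) \left(-22\right) = -5280 + 5280 i$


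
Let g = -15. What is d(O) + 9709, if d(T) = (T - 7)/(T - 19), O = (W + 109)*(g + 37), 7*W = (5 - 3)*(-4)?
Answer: 159991754/16477 ≈ 9710.0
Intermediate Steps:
W = -8/7 (W = ((5 - 3)*(-4))/7 = (2*(-4))/7 = (⅐)*(-8) = -8/7 ≈ -1.1429)
O = 16610/7 (O = (-8/7 + 109)*(-15 + 37) = (755/7)*22 = 16610/7 ≈ 2372.9)
d(T) = (-7 + T)/(-19 + T)
d(O) + 9709 = (-7 + 16610/7)/(-19 + 16610/7) + 9709 = (16561/7)/(16477/7) + 9709 = (7/16477)*(16561/7) + 9709 = 16561/16477 + 9709 = 159991754/16477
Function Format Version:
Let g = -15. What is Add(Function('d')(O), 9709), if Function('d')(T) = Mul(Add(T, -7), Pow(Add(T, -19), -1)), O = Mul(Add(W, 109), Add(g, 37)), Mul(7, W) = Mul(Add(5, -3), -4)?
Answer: Rational(159991754, 16477) ≈ 9710.0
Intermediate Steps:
W = Rational(-8, 7) (W = Mul(Rational(1, 7), Mul(Add(5, -3), -4)) = Mul(Rational(1, 7), Mul(2, -4)) = Mul(Rational(1, 7), -8) = Rational(-8, 7) ≈ -1.1429)
O = Rational(16610, 7) (O = Mul(Add(Rational(-8, 7), 109), Add(-15, 37)) = Mul(Rational(755, 7), 22) = Rational(16610, 7) ≈ 2372.9)
Function('d')(T) = Mul(Pow(Add(-19, T), -1), Add(-7, T)) (Function('d')(T) = Mul(Add(-7, T), Pow(Add(-19, T), -1)) = Mul(Pow(Add(-19, T), -1), Add(-7, T)))
Add(Function('d')(O), 9709) = Add(Mul(Pow(Add(-19, Rational(16610, 7)), -1), Add(-7, Rational(16610, 7))), 9709) = Add(Mul(Pow(Rational(16477, 7), -1), Rational(16561, 7)), 9709) = Add(Mul(Rational(7, 16477), Rational(16561, 7)), 9709) = Add(Rational(16561, 16477), 9709) = Rational(159991754, 16477)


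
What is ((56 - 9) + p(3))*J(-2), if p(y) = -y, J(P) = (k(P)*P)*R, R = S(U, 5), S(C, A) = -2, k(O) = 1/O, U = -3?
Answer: -88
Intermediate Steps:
R = -2
J(P) = -2 (J(P) = (P/P)*(-2) = 1*(-2) = -2)
((56 - 9) + p(3))*J(-2) = ((56 - 9) - 1*3)*(-2) = (47 - 3)*(-2) = 44*(-2) = -88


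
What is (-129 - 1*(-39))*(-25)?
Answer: 2250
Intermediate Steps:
(-129 - 1*(-39))*(-25) = (-129 + 39)*(-25) = -90*(-25) = 2250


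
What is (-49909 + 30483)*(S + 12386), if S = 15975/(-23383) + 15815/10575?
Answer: -11900180346453124/49455045 ≈ -2.4063e+8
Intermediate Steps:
S = 40173304/49455045 (S = 15975*(-1/23383) + 15815*(1/10575) = -15975/23383 + 3163/2115 = 40173304/49455045 ≈ 0.81232)
(-49909 + 30483)*(S + 12386) = (-49909 + 30483)*(40173304/49455045 + 12386) = -19426*612590360674/49455045 = -11900180346453124/49455045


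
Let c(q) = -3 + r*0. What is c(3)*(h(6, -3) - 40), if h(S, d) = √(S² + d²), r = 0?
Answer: 120 - 9*√5 ≈ 99.875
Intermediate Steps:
c(q) = -3 (c(q) = -3 + 0*0 = -3 + 0 = -3)
c(3)*(h(6, -3) - 40) = -3*(√(6² + (-3)²) - 40) = -3*(√(36 + 9) - 40) = -3*(√45 - 40) = -3*(3*√5 - 40) = -3*(-40 + 3*√5) = 120 - 9*√5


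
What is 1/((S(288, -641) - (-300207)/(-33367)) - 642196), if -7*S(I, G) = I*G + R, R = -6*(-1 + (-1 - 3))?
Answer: -233569/143840364847 ≈ -1.6238e-6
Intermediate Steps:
R = 30 (R = -6*(-1 - 4) = -6*(-5) = 30)
S(I, G) = -30/7 - G*I/7 (S(I, G) = -(I*G + 30)/7 = -(G*I + 30)/7 = -(30 + G*I)/7 = -30/7 - G*I/7)
1/((S(288, -641) - (-300207)/(-33367)) - 642196) = 1/(((-30/7 - 1/7*(-641)*288) - (-300207)/(-33367)) - 642196) = 1/(((-30/7 + 184608/7) - (-300207)*(-1)/33367) - 642196) = 1/((184578/7 - 1*300207/33367) - 642196) = 1/((184578/7 - 300207/33367) - 642196) = 1/(6156712677/233569 - 642196) = 1/(-143840364847/233569) = -233569/143840364847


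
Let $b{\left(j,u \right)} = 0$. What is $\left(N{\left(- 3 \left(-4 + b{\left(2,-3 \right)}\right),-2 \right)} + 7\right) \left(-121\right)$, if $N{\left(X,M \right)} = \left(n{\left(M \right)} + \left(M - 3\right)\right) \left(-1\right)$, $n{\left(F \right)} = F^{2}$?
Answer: $-968$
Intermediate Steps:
$N{\left(X,M \right)} = 3 - M - M^{2}$ ($N{\left(X,M \right)} = \left(M^{2} + \left(M - 3\right)\right) \left(-1\right) = \left(M^{2} + \left(-3 + M\right)\right) \left(-1\right) = \left(-3 + M + M^{2}\right) \left(-1\right) = 3 - M - M^{2}$)
$\left(N{\left(- 3 \left(-4 + b{\left(2,-3 \right)}\right),-2 \right)} + 7\right) \left(-121\right) = \left(\left(3 - -2 - \left(-2\right)^{2}\right) + 7\right) \left(-121\right) = \left(\left(3 + 2 - 4\right) + 7\right) \left(-121\right) = \left(1 + 7\right) \left(-121\right) = 8 \left(-121\right) = -968$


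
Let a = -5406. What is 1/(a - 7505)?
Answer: -1/12911 ≈ -7.7453e-5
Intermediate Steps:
1/(a - 7505) = 1/(-5406 - 7505) = 1/(-12911) = -1/12911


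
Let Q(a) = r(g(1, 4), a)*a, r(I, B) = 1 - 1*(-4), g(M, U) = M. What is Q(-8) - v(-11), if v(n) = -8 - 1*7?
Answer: -25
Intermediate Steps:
v(n) = -15 (v(n) = -8 - 7 = -15)
r(I, B) = 5 (r(I, B) = 1 + 4 = 5)
Q(a) = 5*a
Q(-8) - v(-11) = 5*(-8) - 1*(-15) = -40 + 15 = -25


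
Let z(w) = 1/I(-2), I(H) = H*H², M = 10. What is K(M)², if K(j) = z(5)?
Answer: 1/64 ≈ 0.015625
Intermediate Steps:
I(H) = H³
z(w) = -⅛ (z(w) = 1/((-2)³) = 1/(-8) = -⅛)
K(j) = -⅛
K(M)² = (-⅛)² = 1/64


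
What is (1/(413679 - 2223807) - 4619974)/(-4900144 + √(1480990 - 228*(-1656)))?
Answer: 2561165705554776307/2716482775371283674 + 8362744296673*√1858558/43463724405940538784 ≈ 0.94309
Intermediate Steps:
(1/(413679 - 2223807) - 4619974)/(-4900144 + √(1480990 - 228*(-1656))) = (1/(-1810128) - 4619974)/(-4900144 + √(1480990 + 377568)) = (-1/1810128 - 4619974)/(-4900144 + √1858558) = -8362744296673/(1810128*(-4900144 + √1858558))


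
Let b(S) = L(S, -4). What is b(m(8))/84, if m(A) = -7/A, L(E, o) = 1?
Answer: 1/84 ≈ 0.011905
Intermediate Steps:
b(S) = 1
b(m(8))/84 = 1/84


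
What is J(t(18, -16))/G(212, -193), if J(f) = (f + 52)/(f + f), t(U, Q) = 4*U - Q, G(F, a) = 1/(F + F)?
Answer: 3710/11 ≈ 337.27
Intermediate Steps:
G(F, a) = 1/(2*F)
t(U, Q) = -Q + 4*U
J(f) = (52 + f)/(2*f) (J(f) = (52 + f)/((2*f)) = (52 + f)*(1/(2*f)) = (52 + f)/(2*f))
J(t(18, -16))/G(212, -193) = ((52 + (-1*(-16) + 4*18))/(2*(-1*(-16) + 4*18)))/(((1/2)/212)) = ((52 + (16 + 72))/(2*(16 + 72)))/(((1/2)*(1/212))) = ((1/2)*(52 + 88)/88)/(1/424) = ((1/2)*(1/88)*140)*424 = (35/44)*424 = 3710/11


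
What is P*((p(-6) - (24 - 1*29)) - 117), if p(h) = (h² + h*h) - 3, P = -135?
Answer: 5805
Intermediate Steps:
p(h) = -3 + 2*h² (p(h) = (h² + h²) - 3 = 2*h² - 3 = -3 + 2*h²)
P*((p(-6) - (24 - 1*29)) - 117) = -135*(((-3 + 2*(-6)²) - (24 - 1*29)) - 117) = -135*(((-3 + 2*36) - (24 - 29)) - 117) = -135*(((-3 + 72) - 1*(-5)) - 117) = -135*((69 + 5) - 117) = -135*(74 - 117) = -135*(-43) = 5805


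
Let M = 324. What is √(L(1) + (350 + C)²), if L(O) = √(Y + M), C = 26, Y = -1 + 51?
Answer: √(141376 + √374) ≈ 376.03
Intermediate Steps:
Y = 50
L(O) = √374 (L(O) = √(50 + 324) = √374)
√(L(1) + (350 + C)²) = √(√374 + (350 + 26)²) = √(√374 + 376²) = √(√374 + 141376) = √(141376 + √374)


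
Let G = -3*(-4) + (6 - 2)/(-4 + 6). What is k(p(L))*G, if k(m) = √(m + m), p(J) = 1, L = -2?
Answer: 14*√2 ≈ 19.799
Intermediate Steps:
G = 14 (G = 12 + 4/2 = 12 + 4*(½) = 12 + 2 = 14)
k(m) = √2*√m (k(m) = √(2*m) = √2*√m)
k(p(L))*G = (√2*√1)*14 = (√2*1)*14 = √2*14 = 14*√2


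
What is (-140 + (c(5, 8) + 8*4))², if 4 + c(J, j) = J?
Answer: 11449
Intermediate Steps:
c(J, j) = -4 + J
(-140 + (c(5, 8) + 8*4))² = (-140 + ((-4 + 5) + 8*4))² = (-140 + (1 + 32))² = (-140 + 33)² = (-107)² = 11449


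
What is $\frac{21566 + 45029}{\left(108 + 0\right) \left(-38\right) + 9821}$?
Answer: $\frac{66595}{5717} \approx 11.649$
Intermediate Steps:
$\frac{21566 + 45029}{\left(108 + 0\right) \left(-38\right) + 9821} = \frac{66595}{108 \left(-38\right) + 9821} = \frac{66595}{-4104 + 9821} = \frac{66595}{5717}$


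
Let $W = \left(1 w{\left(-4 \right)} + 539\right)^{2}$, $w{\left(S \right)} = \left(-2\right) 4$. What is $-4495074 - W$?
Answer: $-4777035$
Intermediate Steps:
$w{\left(S \right)} = -8$
$W = 281961$ ($W = \left(1 \left(-8\right) + 539\right)^{2} = \left(-8 + 539\right)^{2} = 531^{2} = 281961$)
$-4495074 - W = -4495074 - 281961 = -4777035$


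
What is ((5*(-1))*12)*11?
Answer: -660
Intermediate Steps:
((5*(-1))*12)*11 = -5*12*11 = -60*11 = -660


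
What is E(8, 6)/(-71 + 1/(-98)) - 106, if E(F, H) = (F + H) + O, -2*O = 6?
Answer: -738732/6959 ≈ -106.15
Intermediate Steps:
O = -3 (O = -½*6 = -3)
E(F, H) = -3 + F + H (E(F, H) = (F + H) - 3 = -3 + F + H)
E(8, 6)/(-71 + 1/(-98)) - 106 = (-3 + 8 + 6)/(-71 + 1/(-98)) - 106 = 11/(-71 - 1/98) - 106 = 11/(-6959/98) - 106 = -98/6959*11 - 106 = -1078/6959 - 106 = -738732/6959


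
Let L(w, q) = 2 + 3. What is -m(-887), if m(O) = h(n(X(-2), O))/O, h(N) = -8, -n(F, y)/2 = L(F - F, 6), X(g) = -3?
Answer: -8/887 ≈ -0.0090192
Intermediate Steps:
L(w, q) = 5
n(F, y) = -10 (n(F, y) = -2*5 = -10)
m(O) = -8/O
-m(-887) = -(-8)/(-887) = -(-8)*(-1)/887 = -1*8/887 = -8/887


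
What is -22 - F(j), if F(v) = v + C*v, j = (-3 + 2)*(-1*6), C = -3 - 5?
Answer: 20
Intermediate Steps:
C = -8
j = 6 (j = -1*(-6) = 6)
F(v) = -7*v (F(v) = v - 8*v = -7*v)
-22 - F(j) = -22 - (-7)*6 = -22 - 1*(-42) = -22 + 42 = 20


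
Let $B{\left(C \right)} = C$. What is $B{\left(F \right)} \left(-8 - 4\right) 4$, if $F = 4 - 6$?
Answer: $96$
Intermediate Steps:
$F = -2$ ($F = 4 - 6 = -2$)
$B{\left(F \right)} \left(-8 - 4\right) 4 = - 2 \left(-8 - 4\right) 4 = - 2 \left(\left(-12\right) 4\right) = \left(-2\right) \left(-48\right) = 96$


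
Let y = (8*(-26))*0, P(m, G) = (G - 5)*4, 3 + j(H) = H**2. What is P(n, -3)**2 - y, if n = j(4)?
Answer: 1024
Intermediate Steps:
j(H) = -3 + H**2
n = 13 (n = -3 + 4**2 = -3 + 16 = 13)
P(m, G) = -20 + 4*G (P(m, G) = (-5 + G)*4 = -20 + 4*G)
y = 0 (y = -208*0 = 0)
P(n, -3)**2 - y = (-20 + 4*(-3))**2 - 1*0 = (-20 - 12)**2 + 0 = (-32)**2 + 0 = 1024 + 0 = 1024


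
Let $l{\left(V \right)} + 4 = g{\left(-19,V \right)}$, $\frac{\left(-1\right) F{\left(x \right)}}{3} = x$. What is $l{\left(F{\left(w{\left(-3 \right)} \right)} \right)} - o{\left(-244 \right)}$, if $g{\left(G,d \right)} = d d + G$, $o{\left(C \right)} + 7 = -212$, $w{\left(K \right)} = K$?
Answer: $277$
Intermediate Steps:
$o{\left(C \right)} = -219$ ($o{\left(C \right)} = -7 - 212 = -219$)
$F{\left(x \right)} = - 3 x$
$g{\left(G,d \right)} = G + d^{2}$ ($g{\left(G,d \right)} = d^{2} + G = G + d^{2}$)
$l{\left(V \right)} = -23 + V^{2}$ ($l{\left(V \right)} = -4 + \left(-19 + V^{2}\right) = -23 + V^{2}$)
$l{\left(F{\left(w{\left(-3 \right)} \right)} \right)} - o{\left(-244 \right)} = \left(-23 + \left(\left(-3\right) \left(-3\right)\right)^{2}\right) - -219 = \left(-23 + 9^{2}\right) + 219 = \left(-23 + 81\right) + 219 = 58 + 219 = 277$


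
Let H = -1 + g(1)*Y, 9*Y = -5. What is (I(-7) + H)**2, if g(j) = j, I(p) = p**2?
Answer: 182329/81 ≈ 2251.0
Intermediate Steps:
Y = -5/9 (Y = (1/9)*(-5) = -5/9 ≈ -0.55556)
H = -14/9 (H = -1 + 1*(-5/9) = -1 - 5/9 = -14/9 ≈ -1.5556)
(I(-7) + H)**2 = ((-7)**2 - 14/9)**2 = (49 - 14/9)**2 = (427/9)**2 = 182329/81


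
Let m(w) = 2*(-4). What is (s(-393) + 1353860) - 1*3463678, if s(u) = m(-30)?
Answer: -2109826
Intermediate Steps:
m(w) = -8
s(u) = -8
(s(-393) + 1353860) - 1*3463678 = (-8 + 1353860) - 1*3463678 = 1353852 - 3463678 = -2109826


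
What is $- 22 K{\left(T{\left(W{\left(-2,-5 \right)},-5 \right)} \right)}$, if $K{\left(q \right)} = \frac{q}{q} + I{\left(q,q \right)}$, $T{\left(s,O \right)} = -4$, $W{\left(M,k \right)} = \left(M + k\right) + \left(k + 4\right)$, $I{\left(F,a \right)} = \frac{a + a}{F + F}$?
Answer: $-44$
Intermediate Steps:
$I{\left(F,a \right)} = \frac{a}{F}$ ($I{\left(F,a \right)} = \frac{2 a}{2 F} = 2 a \frac{1}{2 F} = \frac{a}{F}$)
$W{\left(M,k \right)} = 4 + M + 2 k$ ($W{\left(M,k \right)} = \left(M + k\right) + \left(4 + k\right) = 4 + M + 2 k$)
$K{\left(q \right)} = 2$ ($K{\left(q \right)} = \frac{q}{q} + \frac{q}{q} = 1 + 1 = 2$)
$- 22 K{\left(T{\left(W{\left(-2,-5 \right)},-5 \right)} \right)} = \left(-22\right) 2 = -44$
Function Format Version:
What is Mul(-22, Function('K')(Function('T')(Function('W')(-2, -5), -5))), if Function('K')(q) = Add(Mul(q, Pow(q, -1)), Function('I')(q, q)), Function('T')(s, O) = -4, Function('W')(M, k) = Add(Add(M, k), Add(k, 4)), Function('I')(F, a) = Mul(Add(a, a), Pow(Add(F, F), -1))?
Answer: -44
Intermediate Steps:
Function('I')(F, a) = Mul(a, Pow(F, -1)) (Function('I')(F, a) = Mul(Mul(2, a), Pow(Mul(2, F), -1)) = Mul(Mul(2, a), Mul(Rational(1, 2), Pow(F, -1))) = Mul(a, Pow(F, -1)))
Function('W')(M, k) = Add(4, M, Mul(2, k)) (Function('W')(M, k) = Add(Add(M, k), Add(4, k)) = Add(4, M, Mul(2, k)))
Function('K')(q) = 2 (Function('K')(q) = Add(Mul(q, Pow(q, -1)), Mul(q, Pow(q, -1))) = Add(1, 1) = 2)
Mul(-22, Function('K')(Function('T')(Function('W')(-2, -5), -5))) = Mul(-22, 2) = -44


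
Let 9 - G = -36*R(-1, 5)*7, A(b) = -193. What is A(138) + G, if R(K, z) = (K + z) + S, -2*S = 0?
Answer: 824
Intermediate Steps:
S = 0 (S = -½*0 = 0)
R(K, z) = K + z (R(K, z) = (K + z) + 0 = K + z)
G = 1017 (G = 9 - (-36*(-1 + 5))*7 = 9 - (-36*4)*7 = 9 - (-144)*7 = 9 - 1*(-1008) = 9 + 1008 = 1017)
A(138) + G = -193 + 1017 = 824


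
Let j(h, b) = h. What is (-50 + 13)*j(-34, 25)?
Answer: 1258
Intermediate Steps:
(-50 + 13)*j(-34, 25) = (-50 + 13)*(-34) = -37*(-34) = 1258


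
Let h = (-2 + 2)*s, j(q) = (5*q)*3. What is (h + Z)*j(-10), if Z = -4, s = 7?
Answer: 600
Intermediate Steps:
j(q) = 15*q
h = 0 (h = (-2 + 2)*7 = 0*7 = 0)
(h + Z)*j(-10) = (0 - 4)*(15*(-10)) = -4*(-150) = 600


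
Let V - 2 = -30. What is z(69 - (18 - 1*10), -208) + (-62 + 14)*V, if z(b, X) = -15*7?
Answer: 1239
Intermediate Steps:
V = -28 (V = 2 - 30 = -28)
z(b, X) = -105
z(69 - (18 - 1*10), -208) + (-62 + 14)*V = -105 + (-62 + 14)*(-28) = -105 - 48*(-28) = -105 + 1344 = 1239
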